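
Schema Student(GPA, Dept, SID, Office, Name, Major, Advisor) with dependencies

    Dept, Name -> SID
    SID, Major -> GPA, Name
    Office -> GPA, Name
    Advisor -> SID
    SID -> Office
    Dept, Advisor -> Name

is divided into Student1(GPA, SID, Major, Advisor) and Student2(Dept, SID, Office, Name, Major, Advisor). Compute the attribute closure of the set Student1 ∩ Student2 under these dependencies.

GPA, SID, Office, Name, Major, Advisor

Student1 ∩ Student2 = {SID, Major, Advisor}.
SID, Major → GPA, Name applies, adding GPA, Name
SID → Office applies, adding Office
Closure: {GPA, SID, Office, Name, Major, Advisor}.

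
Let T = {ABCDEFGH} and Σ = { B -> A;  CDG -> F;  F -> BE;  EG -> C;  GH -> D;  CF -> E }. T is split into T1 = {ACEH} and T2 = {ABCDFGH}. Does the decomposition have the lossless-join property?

No

Common attributes: T1 ∩ T2 = {ACH}.
No dependency enlarges {ACH}, so (ACH)⁺ = {ACH}.
The closure contains neither all of T1 = {ACEH} nor all of T2 = {ABCDFGH}, so the common attributes are not a superkey of either fragment. The join is lossy.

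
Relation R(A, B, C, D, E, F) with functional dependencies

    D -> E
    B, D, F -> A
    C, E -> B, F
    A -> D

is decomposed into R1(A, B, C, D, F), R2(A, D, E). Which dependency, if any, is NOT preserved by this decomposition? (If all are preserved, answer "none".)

C, E -> B, F

Check C, E → B, F: no single fragment contains all of {B, C, E, F}, and the restricted closure of {C, E} across the fragments never reaches {B, F}.
D → E is preserved.
B, D, F → A is preserved.
A → D is preserved.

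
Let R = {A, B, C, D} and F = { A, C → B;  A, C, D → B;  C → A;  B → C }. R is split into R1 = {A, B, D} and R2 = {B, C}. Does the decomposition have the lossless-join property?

Yes

Common attributes: R1 ∩ R2 = {B}.
Closure of {B}: B → C applies, adding C; C → A applies, adding A. So (B)⁺ = {A, B, C}.
This closure contains every attribute of R2, so R1 ∩ R2 → R2. The join is lossless.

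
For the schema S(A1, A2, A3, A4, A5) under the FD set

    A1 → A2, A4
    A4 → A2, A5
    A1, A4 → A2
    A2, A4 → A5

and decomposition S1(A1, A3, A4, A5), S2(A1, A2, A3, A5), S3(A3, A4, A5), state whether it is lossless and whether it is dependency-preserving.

lossless but not dependency-preserving

Lossless test (chase): Rows 1 and 2 agree on A1; apply A1→A2, A4 and equate their A2, A4 entries. Rows 1 and 3 agree on A4; apply A4→A2, A5 and equate their A2, A5 entries. Row 1 is now all distinguished symbols — the join is lossless.
Dependency preservation: the restricted closure of {A4} across the fragments never reaches {A2, A5}, so A4 → A2, A5 cannot be enforced without a join — not preserved.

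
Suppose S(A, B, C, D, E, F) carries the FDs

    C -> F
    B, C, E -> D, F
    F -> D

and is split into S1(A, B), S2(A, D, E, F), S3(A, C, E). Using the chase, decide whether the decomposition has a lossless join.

No

Chase test. Columns are A, B, C, D, E, F; row i has aⱼ where attribute j ∈ Si, else bᵢⱼ.
Initial tableau (one row per fragment):
  row 1: a1 a2 b13 b14 b15 b16
  row 2: a1 b22 b23 a4 a5 a6
  row 3: a1 b32 a3 b34 a5 b36
No row becomes fully distinguished — the join is lossy.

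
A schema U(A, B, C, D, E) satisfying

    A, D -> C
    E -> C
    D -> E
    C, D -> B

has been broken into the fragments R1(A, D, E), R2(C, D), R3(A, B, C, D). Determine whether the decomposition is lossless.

Chase test. Columns are A, B, C, D, E; row i has aⱼ where attribute j ∈ Ri, else bᵢⱼ.
Initial tableau (one row per fragment):
  row 1: a1 b12 b13 a4 a5
  row 2: b21 b22 a3 a4 b25
  row 3: a1 a2 a3 a4 b35
Rows 1 and 3 agree on A, D; apply A, D→C and equate their C entries.
Rows 1 and 2 agree on D; apply D→E and equate their E entries.
Rows 1 and 3 agree on D; apply D→E and equate their E entries.
Rows 1 and 2 agree on C, D; apply C, D→B and equate their B entries.
Rows 1 and 3 agree on C, D; apply C, D→B and equate their B entries.
Row 1 is now all distinguished symbols — the join is lossless.

Yes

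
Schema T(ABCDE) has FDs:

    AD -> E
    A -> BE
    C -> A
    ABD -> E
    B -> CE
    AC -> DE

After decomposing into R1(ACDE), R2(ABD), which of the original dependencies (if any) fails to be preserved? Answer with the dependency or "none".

AD → E lies within R1.
A → BE: restricted closure across fragments reaches BE.
C → A lies within R1.
ABD → E: restricted closure across fragments reaches E.
B → CE: restricted closure across fragments reaches CE.
AC → DE lies within R1.
Every dependency is enforceable on the fragments, so the decomposition is dependency-preserving.

none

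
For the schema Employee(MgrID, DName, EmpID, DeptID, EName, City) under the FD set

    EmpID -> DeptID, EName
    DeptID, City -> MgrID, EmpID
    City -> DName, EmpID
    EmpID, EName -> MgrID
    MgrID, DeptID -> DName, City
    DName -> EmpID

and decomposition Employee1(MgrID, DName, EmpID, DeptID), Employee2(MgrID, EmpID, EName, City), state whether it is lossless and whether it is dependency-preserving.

lossless and dependency-preserving

Lossless test: (MgrID, EmpID)⁺ = {MgrID, DName, EmpID, DeptID, EName, City}, which contains all of one fragment — lossless.
Dependency preservation: EmpID → DeptID, EName; DeptID, City → MgrID, EmpID; City → DName, EmpID; MgrID, DeptID → DName, City are not contained in any single fragment, but the restricted closure of each left-hand side across the fragments still reaches the right-hand side; the remaining FDs each lie inside some fragment. All dependencies are preserved.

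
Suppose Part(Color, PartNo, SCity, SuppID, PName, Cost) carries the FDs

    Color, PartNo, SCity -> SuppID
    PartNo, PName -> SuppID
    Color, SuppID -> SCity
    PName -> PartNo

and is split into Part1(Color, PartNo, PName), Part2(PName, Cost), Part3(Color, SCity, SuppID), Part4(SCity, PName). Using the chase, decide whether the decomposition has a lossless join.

Chase test. Columns are Color, PartNo, SCity, SuppID, PName, Cost; row i has aⱼ where attribute j ∈ Parti, else bᵢⱼ.
Initial tableau (one row per fragment):
  row 1: a1 a2 b13 b14 a5 b16
  row 2: b21 b22 b23 b24 a5 a6
  row 3: a1 b32 a3 a4 b35 b36
  row 4: b41 b42 a3 b44 a5 b46
Rows 1 and 2 agree on PName; apply PName→PartNo and equate their PartNo entries.
Rows 1 and 4 agree on PName; apply PName→PartNo and equate their PartNo entries.
Rows 1 and 2 agree on PartNo, PName; apply PartNo, PName→SuppID and equate their SuppID entries.
Rows 1 and 4 agree on PartNo, PName; apply PartNo, PName→SuppID and equate their SuppID entries.
No row becomes fully distinguished — the join is lossy.

No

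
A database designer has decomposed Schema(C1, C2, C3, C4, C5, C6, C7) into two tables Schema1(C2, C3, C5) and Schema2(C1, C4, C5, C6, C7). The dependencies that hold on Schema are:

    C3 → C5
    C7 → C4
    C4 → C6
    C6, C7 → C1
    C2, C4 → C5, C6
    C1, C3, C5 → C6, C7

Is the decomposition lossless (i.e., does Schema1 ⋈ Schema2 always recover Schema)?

Common attributes: Schema1 ∩ Schema2 = {C5}.
No dependency enlarges {C5}, so (C5)⁺ = {C5}.
The closure contains neither all of Schema1 = {C2, C3, C5} nor all of Schema2 = {C1, C4, C5, C6, C7}, so the common attributes are not a superkey of either fragment. The join is lossy.

No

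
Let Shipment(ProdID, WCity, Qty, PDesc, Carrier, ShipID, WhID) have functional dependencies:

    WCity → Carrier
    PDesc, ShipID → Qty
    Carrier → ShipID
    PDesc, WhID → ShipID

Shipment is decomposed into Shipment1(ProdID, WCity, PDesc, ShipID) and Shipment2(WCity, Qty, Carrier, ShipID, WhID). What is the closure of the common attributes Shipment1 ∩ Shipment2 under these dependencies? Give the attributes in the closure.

Shipment1 ∩ Shipment2 = {WCity, ShipID}.
WCity → Carrier applies, adding Carrier
Closure: {WCity, Carrier, ShipID}.

WCity, Carrier, ShipID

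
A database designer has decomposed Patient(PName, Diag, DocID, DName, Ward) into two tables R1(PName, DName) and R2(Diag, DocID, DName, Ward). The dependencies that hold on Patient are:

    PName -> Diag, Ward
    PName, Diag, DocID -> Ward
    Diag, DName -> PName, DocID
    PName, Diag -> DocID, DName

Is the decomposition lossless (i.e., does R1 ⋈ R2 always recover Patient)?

No

Common attributes: R1 ∩ R2 = {DName}.
No dependency enlarges {DName}, so (DName)⁺ = {DName}.
The closure contains neither all of R1 = {PName, DName} nor all of R2 = {Diag, DocID, DName, Ward}, so the common attributes are not a superkey of either fragment. The join is lossy.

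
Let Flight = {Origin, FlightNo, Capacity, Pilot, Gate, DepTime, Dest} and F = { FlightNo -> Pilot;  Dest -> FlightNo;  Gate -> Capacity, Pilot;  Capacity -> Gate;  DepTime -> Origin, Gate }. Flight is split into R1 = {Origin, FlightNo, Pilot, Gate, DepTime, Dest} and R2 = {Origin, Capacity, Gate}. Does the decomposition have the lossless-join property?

Common attributes: R1 ∩ R2 = {Origin, Gate}.
Closure of {Origin, Gate}: Gate → Capacity, Pilot applies, adding Capacity, Pilot. So (Origin, Gate)⁺ = {Origin, Capacity, Pilot, Gate}.
This closure contains every attribute of R2, so R1 ∩ R2 → R2. The join is lossless.

Yes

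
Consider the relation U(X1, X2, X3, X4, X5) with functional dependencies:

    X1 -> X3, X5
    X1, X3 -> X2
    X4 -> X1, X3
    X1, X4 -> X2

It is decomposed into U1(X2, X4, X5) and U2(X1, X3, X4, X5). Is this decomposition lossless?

Yes

Common attributes: U1 ∩ U2 = {X4, X5}.
Closure of {X4, X5}: X4 → X1, X3 applies, adding X1, X3; X1, X4 → X2 applies, adding X2. So (X4, X5)⁺ = {X1, X2, X3, X4, X5}.
This closure contains every attribute of U1, so U1 ∩ U2 → U1. The join is lossless.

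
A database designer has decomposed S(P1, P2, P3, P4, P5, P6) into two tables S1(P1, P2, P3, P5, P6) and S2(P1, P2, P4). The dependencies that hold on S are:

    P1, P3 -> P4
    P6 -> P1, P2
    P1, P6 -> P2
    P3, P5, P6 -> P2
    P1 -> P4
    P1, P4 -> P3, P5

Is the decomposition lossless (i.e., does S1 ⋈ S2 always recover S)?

Common attributes: S1 ∩ S2 = {P1, P2}.
Closure of {P1, P2}: P1 → P4 applies, adding P4; P1, P4 → P3, P5 applies, adding P3, P5. So (P1, P2)⁺ = {P1, P2, P3, P4, P5}.
This closure contains every attribute of S2, so S1 ∩ S2 → S2. The join is lossless.

Yes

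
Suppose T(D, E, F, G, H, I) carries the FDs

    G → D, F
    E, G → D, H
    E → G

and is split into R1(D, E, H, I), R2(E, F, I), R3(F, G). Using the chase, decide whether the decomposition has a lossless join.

No

Chase test. Columns are D, E, F, G, H, I; row i has aⱼ where attribute j ∈ Ri, else bᵢⱼ.
Initial tableau (one row per fragment):
  row 1: a1 a2 b13 b14 a5 a6
  row 2: b21 a2 a3 b24 b25 a6
  row 3: b31 b32 a3 a4 b35 b36
Rows 1 and 2 agree on E; apply E→G and equate their G entries.
Rows 1 and 2 agree on G; apply G→D, F and equate their D, F entries.
Rows 1 and 2 agree on E, G; apply E, G→D, H and equate their D, H entries.
No row becomes fully distinguished — the join is lossy.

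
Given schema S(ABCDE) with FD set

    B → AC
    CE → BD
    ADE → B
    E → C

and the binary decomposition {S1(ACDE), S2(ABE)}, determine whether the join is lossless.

Common attributes: S1 ∩ S2 = {AE}.
Closure of {AE}: E → C applies, adding C; CE → BD applies, adding BD. So (AE)⁺ = {ABCDE}.
This closure contains every attribute of S1, so S1 ∩ S2 → S1. The join is lossless.

Yes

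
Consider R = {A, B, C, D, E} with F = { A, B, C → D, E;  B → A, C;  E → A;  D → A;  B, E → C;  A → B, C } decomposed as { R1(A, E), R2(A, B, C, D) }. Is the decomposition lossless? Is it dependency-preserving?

Lossless test: (A)⁺ = {A, B, C, D, E}, which contains all of one fragment — lossless.
Dependency preservation: A, B, C → D, E; B, E → C are not contained in any single fragment, but the restricted closure of each left-hand side across the fragments still reaches the right-hand side; the remaining FDs each lie inside some fragment. All dependencies are preserved.

lossless and dependency-preserving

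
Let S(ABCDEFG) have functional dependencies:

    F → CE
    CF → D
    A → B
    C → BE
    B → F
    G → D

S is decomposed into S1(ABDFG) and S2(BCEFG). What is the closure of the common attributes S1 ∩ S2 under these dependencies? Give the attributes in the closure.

BCDEFG

S1 ∩ S2 = {BFG}.
F → CE applies, adding CE
CF → D applies, adding D
Closure: {BCDEFG}.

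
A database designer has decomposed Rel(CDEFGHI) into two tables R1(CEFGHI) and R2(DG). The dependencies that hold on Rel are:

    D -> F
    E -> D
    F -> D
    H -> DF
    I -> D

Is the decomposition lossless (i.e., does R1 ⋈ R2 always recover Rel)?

No

Common attributes: R1 ∩ R2 = {G}.
No dependency enlarges {G}, so (G)⁺ = {G}.
The closure contains neither all of R1 = {CEFGHI} nor all of R2 = {DG}, so the common attributes are not a superkey of either fragment. The join is lossy.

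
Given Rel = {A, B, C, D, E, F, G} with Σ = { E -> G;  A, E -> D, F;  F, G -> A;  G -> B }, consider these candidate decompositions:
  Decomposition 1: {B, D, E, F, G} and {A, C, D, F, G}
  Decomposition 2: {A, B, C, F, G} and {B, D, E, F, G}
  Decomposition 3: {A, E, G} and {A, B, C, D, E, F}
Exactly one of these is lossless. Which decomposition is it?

Decomposition 3

Decomposition 1: common = {D, F, G}, closure = {A, B, D, F, G} → lossy.
Decomposition 2: common = {B, F, G}, closure = {A, B, F, G} → lossy.
Decomposition 3: common = {A, E}, closure = {A, B, D, E, F, G} → lossless.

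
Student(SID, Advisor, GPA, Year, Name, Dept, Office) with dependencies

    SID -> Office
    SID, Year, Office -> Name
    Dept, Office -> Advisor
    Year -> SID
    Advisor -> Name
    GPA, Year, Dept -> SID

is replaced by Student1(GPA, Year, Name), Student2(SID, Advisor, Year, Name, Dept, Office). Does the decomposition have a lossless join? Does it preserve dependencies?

Lossless test: (Year, Name)⁺ = {SID, Year, Name, Office}, which is a superkey of neither fragment — lossy.
Dependency preservation: GPA, Year, Dept → SID is not contained in any single fragment, but the restricted closure of its left-hand side across the fragments still reaches the right-hand side; the remaining FDs each lie inside some fragment. All dependencies are preserved.

lossy but dependency-preserving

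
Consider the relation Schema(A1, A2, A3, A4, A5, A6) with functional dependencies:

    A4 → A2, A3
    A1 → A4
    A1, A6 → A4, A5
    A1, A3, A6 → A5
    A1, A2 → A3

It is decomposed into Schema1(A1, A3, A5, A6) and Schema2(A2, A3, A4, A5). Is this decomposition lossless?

Common attributes: Schema1 ∩ Schema2 = {A3, A5}.
No dependency enlarges {A3, A5}, so (A3, A5)⁺ = {A3, A5}.
The closure contains neither all of Schema1 = {A1, A3, A5, A6} nor all of Schema2 = {A2, A3, A4, A5}, so the common attributes are not a superkey of either fragment. The join is lossy.

No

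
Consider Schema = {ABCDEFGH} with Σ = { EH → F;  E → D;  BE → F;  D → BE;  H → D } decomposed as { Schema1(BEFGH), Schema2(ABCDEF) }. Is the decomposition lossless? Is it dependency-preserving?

Lossless test: (BEF)⁺ = {BDEF}, which is a superkey of neither fragment — lossy.
Dependency preservation: H → D is not contained in any single fragment, but the restricted closure of its left-hand side across the fragments still reaches the right-hand side; the remaining FDs each lie inside some fragment. All dependencies are preserved.

lossy but dependency-preserving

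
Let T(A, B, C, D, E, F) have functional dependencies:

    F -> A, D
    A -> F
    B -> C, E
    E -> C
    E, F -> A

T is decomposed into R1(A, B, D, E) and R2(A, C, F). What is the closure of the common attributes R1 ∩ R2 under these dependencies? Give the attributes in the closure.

A, D, F

R1 ∩ R2 = {A}.
A → F applies, adding F
F → A, D applies, adding D
Closure: {A, D, F}.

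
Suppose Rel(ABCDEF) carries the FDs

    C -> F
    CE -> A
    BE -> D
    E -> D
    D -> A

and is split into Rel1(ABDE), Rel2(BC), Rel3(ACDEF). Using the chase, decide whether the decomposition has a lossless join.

Chase test. Columns are ABCDEF; row i has aⱼ where attribute j ∈ Reli, else bᵢⱼ.
Initial tableau (one row per fragment):
  row 1: a1 a2 b13 a4 a5 b16
  row 2: b21 a2 a3 b24 b25 b26
  row 3: a1 b32 a3 a4 a5 a6
Rows 2 and 3 agree on C; apply C→F and equate their F entries.
No row becomes fully distinguished — the join is lossy.

No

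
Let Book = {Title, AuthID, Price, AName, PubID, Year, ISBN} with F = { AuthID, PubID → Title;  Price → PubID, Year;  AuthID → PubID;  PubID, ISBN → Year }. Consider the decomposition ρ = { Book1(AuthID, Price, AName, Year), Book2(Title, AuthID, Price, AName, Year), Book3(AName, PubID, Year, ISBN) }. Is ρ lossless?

No

Chase test. Columns are Title, AuthID, Price, AName, PubID, Year, ISBN; row i has aⱼ where attribute j ∈ Booki, else bᵢⱼ.
Initial tableau (one row per fragment):
  row 1: b11 a2 a3 a4 b15 a6 b17
  row 2: a1 a2 a3 a4 b25 a6 b27
  row 3: b31 b32 b33 a4 a5 a6 a7
Rows 1 and 2 agree on Price; apply Price→PubID, Year and equate their PubID, Year entries.
Rows 1 and 2 agree on AuthID, PubID; apply AuthID, PubID→Title and equate their Title entries.
No row becomes fully distinguished — the join is lossy.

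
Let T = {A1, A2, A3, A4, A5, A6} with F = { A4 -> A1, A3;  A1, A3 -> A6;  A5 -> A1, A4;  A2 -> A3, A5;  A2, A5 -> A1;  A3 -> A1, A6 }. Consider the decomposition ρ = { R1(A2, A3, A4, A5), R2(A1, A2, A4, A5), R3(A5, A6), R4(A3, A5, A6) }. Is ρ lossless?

Chase test. Columns are A1, A2, A3, A4, A5, A6; row i has aⱼ where attribute j ∈ Ri, else bᵢⱼ.
Initial tableau (one row per fragment):
  row 1: b11 a2 a3 a4 a5 b16
  row 2: a1 a2 b23 a4 a5 b26
  row 3: b31 b32 b33 b34 a5 a6
  row 4: b41 b42 a3 b44 a5 a6
Rows 1 and 2 agree on A4; apply A4→A1, A3 and equate their A1, A3 entries.
Rows 1 and 2 agree on A1, A3; apply A1, A3→A6 and equate their A6 entries.
Rows 1 and 3 agree on A5; apply A5→A1, A4 and equate their A1, A4 entries.
Rows 1 and 4 agree on A5; apply A5→A1, A4 and equate their A1, A4 entries.
Rows 1 and 4 agree on A3; apply A3→A1, A6 and equate their A1, A6 entries.
Rows 1 and 3 agree on A4; apply A4→A1, A3 and equate their A1, A3 entries.
Row 1 is now all distinguished symbols — the join is lossless.

Yes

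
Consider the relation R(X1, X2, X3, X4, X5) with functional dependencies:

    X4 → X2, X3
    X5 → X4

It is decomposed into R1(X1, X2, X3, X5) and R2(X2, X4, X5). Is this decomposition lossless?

Yes

Common attributes: R1 ∩ R2 = {X2, X5}.
Closure of {X2, X5}: X5 → X4 applies, adding X4; X4 → X2, X3 applies, adding X3. So (X2, X5)⁺ = {X2, X3, X4, X5}.
This closure contains every attribute of R2, so R1 ∩ R2 → R2. The join is lossless.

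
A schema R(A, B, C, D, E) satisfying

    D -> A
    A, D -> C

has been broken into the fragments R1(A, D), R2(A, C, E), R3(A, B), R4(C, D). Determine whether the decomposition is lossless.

No

Chase test. Columns are A, B, C, D, E; row i has aⱼ where attribute j ∈ Ri, else bᵢⱼ.
Initial tableau (one row per fragment):
  row 1: a1 b12 b13 a4 b15
  row 2: a1 b22 a3 b24 a5
  row 3: a1 a2 b33 b34 b35
  row 4: b41 b42 a3 a4 b45
Rows 1 and 4 agree on D; apply D→A and equate their A entries.
Rows 1 and 4 agree on A, D; apply A, D→C and equate their C entries.
No row becomes fully distinguished — the join is lossy.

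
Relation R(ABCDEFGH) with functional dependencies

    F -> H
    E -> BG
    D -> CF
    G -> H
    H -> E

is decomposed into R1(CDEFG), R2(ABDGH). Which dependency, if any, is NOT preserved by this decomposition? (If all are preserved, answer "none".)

F → H: restricted closure across fragments reaches H.
E → BG: restricted closure across fragments reaches BG.
D → CF lies within R1.
G → H lies within R2.
H → E: restricted closure across fragments reaches E.
Every dependency is enforceable on the fragments, so the decomposition is dependency-preserving.

none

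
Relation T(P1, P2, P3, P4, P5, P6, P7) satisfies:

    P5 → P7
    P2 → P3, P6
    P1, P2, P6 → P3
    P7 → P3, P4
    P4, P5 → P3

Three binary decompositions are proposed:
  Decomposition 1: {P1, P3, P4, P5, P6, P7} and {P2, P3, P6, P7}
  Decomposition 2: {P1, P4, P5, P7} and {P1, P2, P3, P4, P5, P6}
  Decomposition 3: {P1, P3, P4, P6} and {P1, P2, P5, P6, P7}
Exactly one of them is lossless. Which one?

Decomposition 1: common = {P3, P6, P7}, closure = {P3, P4, P6, P7} → lossy.
Decomposition 2: common = {P1, P4, P5}, closure = {P1, P3, P4, P5, P7} → lossless.
Decomposition 3: common = {P1, P6}, closure = {P1, P6} → lossy.

Decomposition 2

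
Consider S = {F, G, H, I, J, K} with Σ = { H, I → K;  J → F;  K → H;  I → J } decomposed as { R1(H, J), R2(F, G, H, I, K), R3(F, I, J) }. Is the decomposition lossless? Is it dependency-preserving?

lossless and dependency-preserving

Lossless test (chase): Rows 1 and 3 agree on J; apply J→F and equate their F entries. Rows 2 and 3 agree on I; apply I→J and equate their J entries. Row 2 is now all distinguished symbols — the join is lossless.
Dependency preservation: every FD's attributes lie within a single fragment, so each can be enforced locally — preserved.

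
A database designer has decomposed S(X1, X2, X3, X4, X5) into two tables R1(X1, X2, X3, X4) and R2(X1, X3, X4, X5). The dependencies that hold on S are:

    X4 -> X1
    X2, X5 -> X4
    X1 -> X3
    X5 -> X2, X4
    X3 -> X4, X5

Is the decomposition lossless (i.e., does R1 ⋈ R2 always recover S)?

Yes

Common attributes: R1 ∩ R2 = {X1, X3, X4}.
Closure of {X1, X3, X4}: X3 → X4, X5 applies, adding X5; X5 → X2, X4 applies, adding X2. So (X1, X3, X4)⁺ = {X1, X2, X3, X4, X5}.
This closure contains every attribute of R1, so R1 ∩ R2 → R1. The join is lossless.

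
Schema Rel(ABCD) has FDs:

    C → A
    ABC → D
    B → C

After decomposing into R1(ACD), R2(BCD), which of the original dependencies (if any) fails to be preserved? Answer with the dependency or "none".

C → A lies within R1.
ABC → D: restricted closure across fragments reaches D.
B → C lies within R2.
Every dependency is enforceable on the fragments, so the decomposition is dependency-preserving.

none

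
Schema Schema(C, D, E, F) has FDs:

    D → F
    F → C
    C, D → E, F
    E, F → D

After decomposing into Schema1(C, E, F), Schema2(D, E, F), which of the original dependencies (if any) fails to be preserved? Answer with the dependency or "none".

none

D → F lies within Schema2.
F → C lies within Schema1.
C, D → E, F: restricted closure across fragments reaches E, F.
E, F → D lies within Schema2.
Every dependency is enforceable on the fragments, so the decomposition is dependency-preserving.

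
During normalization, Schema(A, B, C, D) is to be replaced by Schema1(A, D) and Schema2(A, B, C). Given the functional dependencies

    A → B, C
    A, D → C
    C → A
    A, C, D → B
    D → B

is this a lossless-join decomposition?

Common attributes: Schema1 ∩ Schema2 = {A}.
Closure of {A}: A → B, C applies, adding B, C. So (A)⁺ = {A, B, C}.
This closure contains every attribute of Schema2, so Schema1 ∩ Schema2 → Schema2. The join is lossless.

Yes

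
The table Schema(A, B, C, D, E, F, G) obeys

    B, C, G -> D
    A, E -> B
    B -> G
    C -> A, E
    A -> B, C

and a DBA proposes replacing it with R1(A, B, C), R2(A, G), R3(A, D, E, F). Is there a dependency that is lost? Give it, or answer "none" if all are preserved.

B -> G

Check B → G: no single fragment contains all of {B, G}, and the restricted closure of {B} across the fragments never reaches {G}.
B, C, G → D is preserved.
A, E → B is preserved.
C → A, E is preserved.
A → B, C is preserved.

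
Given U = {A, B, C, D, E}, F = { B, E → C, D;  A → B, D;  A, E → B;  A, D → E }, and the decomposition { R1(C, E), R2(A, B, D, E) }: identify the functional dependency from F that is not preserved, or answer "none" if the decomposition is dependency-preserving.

B, E → C, D

Check B, E → C, D: no single fragment contains all of {B, C, D, E}, and the restricted closure of {B, E} across the fragments never reaches {C, D}.
A → B, D is preserved.
A, E → B is preserved.
A, D → E is preserved.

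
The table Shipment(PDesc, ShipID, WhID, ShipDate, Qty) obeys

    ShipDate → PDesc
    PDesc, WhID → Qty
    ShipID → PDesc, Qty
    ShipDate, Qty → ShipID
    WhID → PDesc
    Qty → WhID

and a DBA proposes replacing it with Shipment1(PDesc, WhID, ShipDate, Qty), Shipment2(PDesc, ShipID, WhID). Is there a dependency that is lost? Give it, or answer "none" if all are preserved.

ShipDate, Qty → ShipID

Check ShipDate, Qty → ShipID: no single fragment contains all of {ShipID, ShipDate, Qty}, and the restricted closure of {ShipDate, Qty} across the fragments never reaches {ShipID}.
ShipDate → PDesc is preserved.
PDesc, WhID → Qty is preserved.
ShipID → PDesc, Qty is preserved.
WhID → PDesc is preserved.
Qty → WhID is preserved.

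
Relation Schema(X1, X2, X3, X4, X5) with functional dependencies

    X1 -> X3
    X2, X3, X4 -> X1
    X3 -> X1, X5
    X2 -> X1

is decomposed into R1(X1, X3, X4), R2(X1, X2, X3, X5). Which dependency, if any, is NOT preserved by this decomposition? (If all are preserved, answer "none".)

X1 → X3 lies within R1.
X2, X3, X4 → X1: restricted closure across fragments reaches X1.
X3 → X1, X5 lies within R2.
X2 → X1 lies within R2.
Every dependency is enforceable on the fragments, so the decomposition is dependency-preserving.

none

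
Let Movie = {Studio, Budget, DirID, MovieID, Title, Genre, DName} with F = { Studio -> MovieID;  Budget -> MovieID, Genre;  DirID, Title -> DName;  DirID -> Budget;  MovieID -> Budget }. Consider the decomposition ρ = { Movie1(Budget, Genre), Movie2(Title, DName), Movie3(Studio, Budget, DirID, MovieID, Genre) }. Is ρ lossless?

Chase test. Columns are Studio, Budget, DirID, MovieID, Title, Genre, DName; row i has aⱼ where attribute j ∈ Moviei, else bᵢⱼ.
Initial tableau (one row per fragment):
  row 1: b11 a2 b13 b14 b15 a6 b17
  row 2: b21 b22 b23 b24 a5 b26 a7
  row 3: a1 a2 a3 a4 b35 a6 b37
Rows 1 and 3 agree on Budget; apply Budget→MovieID, Genre and equate their MovieID, Genre entries.
No row becomes fully distinguished — the join is lossy.

No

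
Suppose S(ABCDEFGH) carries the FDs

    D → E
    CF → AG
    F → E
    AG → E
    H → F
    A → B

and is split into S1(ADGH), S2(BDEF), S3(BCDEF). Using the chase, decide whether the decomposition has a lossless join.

No

Chase test. Columns are ABCDEFGH; row i has aⱼ where attribute j ∈ Si, else bᵢⱼ.
Initial tableau (one row per fragment):
  row 1: a1 b12 b13 a4 b15 b16 a7 a8
  row 2: b21 a2 b23 a4 a5 a6 b27 b28
  row 3: b31 a2 a3 a4 a5 a6 b37 b38
Rows 1 and 2 agree on D; apply D→E and equate their E entries.
No row becomes fully distinguished — the join is lossy.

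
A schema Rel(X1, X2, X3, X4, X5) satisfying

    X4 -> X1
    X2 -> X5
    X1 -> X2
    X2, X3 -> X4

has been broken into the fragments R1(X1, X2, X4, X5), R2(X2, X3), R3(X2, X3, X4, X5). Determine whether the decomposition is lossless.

Yes

Chase test. Columns are X1, X2, X3, X4, X5; row i has aⱼ where attribute j ∈ Ri, else bᵢⱼ.
Initial tableau (one row per fragment):
  row 1: a1 a2 b13 a4 a5
  row 2: b21 a2 a3 b24 b25
  row 3: b31 a2 a3 a4 a5
Rows 1 and 3 agree on X4; apply X4→X1 and equate their X1 entries.
Rows 1 and 2 agree on X2; apply X2→X5 and equate their X5 entries.
Rows 2 and 3 agree on X2, X3; apply X2, X3→X4 and equate their X4 entries.
Rows 1 and 2 agree on X4; apply X4→X1 and equate their X1 entries.
Row 2 is now all distinguished symbols — the join is lossless.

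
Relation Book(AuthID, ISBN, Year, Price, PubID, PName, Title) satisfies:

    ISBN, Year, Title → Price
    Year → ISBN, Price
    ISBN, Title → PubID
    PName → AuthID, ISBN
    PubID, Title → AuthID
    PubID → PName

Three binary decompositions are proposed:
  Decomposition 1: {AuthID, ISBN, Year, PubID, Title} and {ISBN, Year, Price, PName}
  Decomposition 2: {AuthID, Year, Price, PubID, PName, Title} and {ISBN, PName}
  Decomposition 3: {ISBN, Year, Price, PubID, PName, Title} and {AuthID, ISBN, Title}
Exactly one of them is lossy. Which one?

Decomposition 1: common = {ISBN, Year}, closure = {ISBN, Year, Price} → lossy.
Decomposition 2: common = {PName}, closure = {AuthID, ISBN, PName} → lossless.
Decomposition 3: common = {ISBN, Title}, closure = {AuthID, ISBN, PubID, PName, Title} → lossless.

Decomposition 1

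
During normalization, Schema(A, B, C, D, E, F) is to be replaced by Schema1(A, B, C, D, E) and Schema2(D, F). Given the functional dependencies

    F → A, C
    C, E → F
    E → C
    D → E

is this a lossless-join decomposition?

Common attributes: Schema1 ∩ Schema2 = {D}.
Closure of {D}: D → E applies, adding E; E → C applies, adding C; C, E → F applies, adding F; F → A, C applies, adding A. So (D)⁺ = {A, C, D, E, F}.
This closure contains every attribute of Schema2, so Schema1 ∩ Schema2 → Schema2. The join is lossless.

Yes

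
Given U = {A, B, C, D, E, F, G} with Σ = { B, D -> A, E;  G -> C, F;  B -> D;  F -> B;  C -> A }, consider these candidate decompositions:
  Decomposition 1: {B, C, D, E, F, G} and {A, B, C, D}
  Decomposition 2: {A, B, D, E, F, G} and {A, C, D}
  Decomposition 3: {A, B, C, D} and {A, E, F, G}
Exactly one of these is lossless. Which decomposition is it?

Decomposition 1

Decomposition 1: common = {B, C, D}, closure = {A, B, C, D, E} → lossless.
Decomposition 2: common = {A, D}, closure = {A, D} → lossy.
Decomposition 3: common = {A}, closure = {A} → lossy.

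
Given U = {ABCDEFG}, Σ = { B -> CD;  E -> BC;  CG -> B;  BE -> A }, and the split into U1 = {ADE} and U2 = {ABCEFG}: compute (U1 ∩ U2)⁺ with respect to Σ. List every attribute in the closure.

ABCDE

U1 ∩ U2 = {AE}.
E → BC applies, adding BC
B → CD applies, adding D
Closure: {ABCDE}.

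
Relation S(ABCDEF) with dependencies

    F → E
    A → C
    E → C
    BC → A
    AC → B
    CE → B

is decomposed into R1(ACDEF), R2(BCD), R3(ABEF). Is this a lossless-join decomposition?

Chase test. Columns are ABCDEF; row i has aⱼ where attribute j ∈ Ri, else bᵢⱼ.
Initial tableau (one row per fragment):
  row 1: a1 b12 a3 a4 a5 a6
  row 2: b21 a2 a3 a4 b25 b26
  row 3: a1 a2 b33 b34 a5 a6
Rows 1 and 3 agree on A; apply A→C and equate their C entries.
Rows 2 and 3 agree on BC; apply BC→A and equate their A entries.
Rows 1 and 2 agree on AC; apply AC→B and equate their B entries.
Row 1 is now all distinguished symbols — the join is lossless.

Yes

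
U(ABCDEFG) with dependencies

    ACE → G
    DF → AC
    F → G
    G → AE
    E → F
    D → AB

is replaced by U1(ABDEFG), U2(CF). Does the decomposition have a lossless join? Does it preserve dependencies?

Lossless test: (F)⁺ = {AEFG}, which is a superkey of neither fragment — lossy.
Dependency preservation: the restricted closure of {DF} across the fragments never reaches {AC}, so DF → AC cannot be enforced without a join — not preserved.

lossy and not dependency-preserving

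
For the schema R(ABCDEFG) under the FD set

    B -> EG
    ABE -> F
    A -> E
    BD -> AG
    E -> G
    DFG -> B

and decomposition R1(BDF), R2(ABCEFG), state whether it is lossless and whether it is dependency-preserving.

Lossless test: (BF)⁺ = {BEFG}, which is a superkey of neither fragment — lossy.
Dependency preservation: the restricted closure of {BD} across the fragments never reaches {AG}, so BD → AG cannot be enforced without a join — not preserved.

lossy and not dependency-preserving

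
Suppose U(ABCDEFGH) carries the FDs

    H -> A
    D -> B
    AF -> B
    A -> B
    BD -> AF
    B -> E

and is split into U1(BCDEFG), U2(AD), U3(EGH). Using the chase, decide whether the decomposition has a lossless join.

Chase test. Columns are ABCDEFGH; row i has aⱼ where attribute j ∈ Ui, else bᵢⱼ.
Initial tableau (one row per fragment):
  row 1: b11 a2 a3 a4 a5 a6 a7 b18
  row 2: a1 b22 b23 a4 b25 b26 b27 b28
  row 3: b31 b32 b33 b34 a5 b36 a7 a8
Rows 1 and 2 agree on D; apply D→B and equate their B entries.
Rows 1 and 2 agree on BD; apply BD→AF and equate their AF entries.
Rows 1 and 2 agree on B; apply B→E and equate their E entries.
No row becomes fully distinguished — the join is lossy.

No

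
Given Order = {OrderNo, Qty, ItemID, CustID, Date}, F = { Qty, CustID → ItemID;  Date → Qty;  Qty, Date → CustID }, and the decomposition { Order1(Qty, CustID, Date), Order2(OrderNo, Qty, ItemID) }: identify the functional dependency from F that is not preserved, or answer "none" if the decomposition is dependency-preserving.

Qty, CustID → ItemID

Check Qty, CustID → ItemID: no single fragment contains all of {Qty, ItemID, CustID}, and the restricted closure of {Qty, CustID} across the fragments never reaches {ItemID}.
Date → Qty is preserved.
Qty, Date → CustID is preserved.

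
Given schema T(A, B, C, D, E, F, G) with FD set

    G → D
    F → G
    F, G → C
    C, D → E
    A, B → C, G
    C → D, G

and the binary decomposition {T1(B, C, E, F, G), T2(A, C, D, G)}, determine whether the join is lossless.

Common attributes: T1 ∩ T2 = {C, G}.
Closure of {C, G}: G → D applies, adding D; C, D → E applies, adding E. So (C, G)⁺ = {C, D, E, G}.
The closure contains neither all of T1 = {B, C, E, F, G} nor all of T2 = {A, C, D, G}, so the common attributes are not a superkey of either fragment. The join is lossy.

No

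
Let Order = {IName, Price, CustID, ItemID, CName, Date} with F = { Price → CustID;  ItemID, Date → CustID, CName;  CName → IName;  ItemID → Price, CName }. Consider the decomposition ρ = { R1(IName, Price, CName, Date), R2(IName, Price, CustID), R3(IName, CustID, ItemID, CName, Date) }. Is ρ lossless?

Chase test. Columns are IName, Price, CustID, ItemID, CName, Date; row i has aⱼ where attribute j ∈ Ri, else bᵢⱼ.
Initial tableau (one row per fragment):
  row 1: a1 a2 b13 b14 a5 a6
  row 2: a1 a2 a3 b24 b25 b26
  row 3: a1 b32 a3 a4 a5 a6
Rows 1 and 2 agree on Price; apply Price→CustID and equate their CustID entries.
No row becomes fully distinguished — the join is lossy.

No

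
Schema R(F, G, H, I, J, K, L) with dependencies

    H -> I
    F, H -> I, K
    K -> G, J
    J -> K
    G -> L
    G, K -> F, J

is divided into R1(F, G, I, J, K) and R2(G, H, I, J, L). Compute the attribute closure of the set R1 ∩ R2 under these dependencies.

F, G, I, J, K, L

R1 ∩ R2 = {G, I, J}.
J → K applies, adding K
G → L applies, adding L
G, K → F, J applies, adding F
Closure: {F, G, I, J, K, L}.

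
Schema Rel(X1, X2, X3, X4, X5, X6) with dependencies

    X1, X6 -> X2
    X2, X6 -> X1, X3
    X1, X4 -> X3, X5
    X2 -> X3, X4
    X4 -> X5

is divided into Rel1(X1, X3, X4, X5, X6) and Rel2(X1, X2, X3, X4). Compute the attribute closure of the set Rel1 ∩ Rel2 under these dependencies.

Rel1 ∩ Rel2 = {X1, X3, X4}.
X1, X4 → X3, X5 applies, adding X5
Closure: {X1, X3, X4, X5}.

X1, X3, X4, X5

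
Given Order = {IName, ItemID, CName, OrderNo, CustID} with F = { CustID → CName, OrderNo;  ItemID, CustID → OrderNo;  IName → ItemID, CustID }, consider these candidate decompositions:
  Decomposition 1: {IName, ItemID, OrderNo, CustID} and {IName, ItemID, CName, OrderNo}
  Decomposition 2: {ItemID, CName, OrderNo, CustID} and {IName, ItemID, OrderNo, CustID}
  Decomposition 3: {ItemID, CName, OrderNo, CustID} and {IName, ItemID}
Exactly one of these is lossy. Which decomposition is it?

Decomposition 3

Decomposition 1: common = {IName, ItemID, OrderNo}, closure = {IName, ItemID, CName, OrderNo, CustID} → lossless.
Decomposition 2: common = {ItemID, OrderNo, CustID}, closure = {ItemID, CName, OrderNo, CustID} → lossless.
Decomposition 3: common = {ItemID}, closure = {ItemID} → lossy.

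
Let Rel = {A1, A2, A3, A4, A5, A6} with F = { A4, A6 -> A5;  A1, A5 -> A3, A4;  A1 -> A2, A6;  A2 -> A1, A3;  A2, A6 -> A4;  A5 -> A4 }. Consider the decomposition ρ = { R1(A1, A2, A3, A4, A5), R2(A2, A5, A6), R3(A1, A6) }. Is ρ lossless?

Chase test. Columns are A1, A2, A3, A4, A5, A6; row i has aⱼ where attribute j ∈ Ri, else bᵢⱼ.
Initial tableau (one row per fragment):
  row 1: a1 a2 a3 a4 a5 b16
  row 2: b21 a2 b23 b24 a5 a6
  row 3: a1 b32 b33 b34 b35 a6
Rows 1 and 3 agree on A1; apply A1→A2, A6 and equate their A2, A6 entries.
Rows 1 and 2 agree on A2; apply A2→A1, A3 and equate their A1, A3 entries.
Rows 1 and 3 agree on A2; apply A2→A1, A3 and equate their A1, A3 entries.
Rows 1 and 2 agree on A2, A6; apply A2, A6→A4 and equate their A4 entries.
Rows 1 and 3 agree on A2, A6; apply A2, A6→A4 and equate their A4 entries.
Rows 1 and 3 agree on A4, A6; apply A4, A6→A5 and equate their A5 entries.
Row 1 is now all distinguished symbols — the join is lossless.

Yes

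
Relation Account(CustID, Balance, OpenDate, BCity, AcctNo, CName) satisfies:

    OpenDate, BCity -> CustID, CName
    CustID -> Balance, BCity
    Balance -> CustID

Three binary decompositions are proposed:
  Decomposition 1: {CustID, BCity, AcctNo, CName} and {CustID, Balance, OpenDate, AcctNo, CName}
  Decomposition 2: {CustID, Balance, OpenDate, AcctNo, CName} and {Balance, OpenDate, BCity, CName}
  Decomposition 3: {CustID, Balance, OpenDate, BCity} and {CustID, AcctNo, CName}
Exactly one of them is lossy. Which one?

Decomposition 3

Decomposition 1: common = {CustID, AcctNo, CName}, closure = {CustID, Balance, BCity, AcctNo, CName} → lossless.
Decomposition 2: common = {Balance, OpenDate, CName}, closure = {CustID, Balance, OpenDate, BCity, CName} → lossless.
Decomposition 3: common = {CustID}, closure = {CustID, Balance, BCity} → lossy.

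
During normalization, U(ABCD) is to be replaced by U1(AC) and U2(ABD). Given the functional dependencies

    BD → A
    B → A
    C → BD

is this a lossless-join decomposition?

No

Common attributes: U1 ∩ U2 = {A}.
No dependency enlarges {A}, so (A)⁺ = {A}.
The closure contains neither all of U1 = {AC} nor all of U2 = {ABD}, so the common attributes are not a superkey of either fragment. The join is lossy.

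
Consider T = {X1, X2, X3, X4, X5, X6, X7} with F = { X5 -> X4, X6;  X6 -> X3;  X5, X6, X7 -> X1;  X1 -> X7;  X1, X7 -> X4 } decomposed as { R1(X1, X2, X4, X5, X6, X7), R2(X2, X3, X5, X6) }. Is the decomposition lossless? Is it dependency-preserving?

lossless and dependency-preserving

Lossless test: (X2, X5, X6)⁺ = {X2, X3, X4, X5, X6}, which contains all of one fragment — lossless.
Dependency preservation: every FD's attributes lie within a single fragment, so each can be enforced locally — preserved.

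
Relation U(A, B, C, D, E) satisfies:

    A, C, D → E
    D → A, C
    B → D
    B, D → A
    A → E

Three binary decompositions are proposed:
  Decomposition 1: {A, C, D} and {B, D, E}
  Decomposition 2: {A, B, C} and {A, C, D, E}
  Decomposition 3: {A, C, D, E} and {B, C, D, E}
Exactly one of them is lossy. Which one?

Decomposition 1: common = {D}, closure = {A, C, D, E} → lossless.
Decomposition 2: common = {A, C}, closure = {A, C, E} → lossy.
Decomposition 3: common = {C, D, E}, closure = {A, C, D, E} → lossless.

Decomposition 2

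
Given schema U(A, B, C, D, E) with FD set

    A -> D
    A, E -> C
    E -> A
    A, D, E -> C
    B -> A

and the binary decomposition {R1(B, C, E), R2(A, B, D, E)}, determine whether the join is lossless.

Yes

Common attributes: R1 ∩ R2 = {B, E}.
Closure of {B, E}: E → A applies, adding A; A → D applies, adding D; A, E → C applies, adding C. So (B, E)⁺ = {A, B, C, D, E}.
This closure contains every attribute of R1, so R1 ∩ R2 → R1. The join is lossless.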